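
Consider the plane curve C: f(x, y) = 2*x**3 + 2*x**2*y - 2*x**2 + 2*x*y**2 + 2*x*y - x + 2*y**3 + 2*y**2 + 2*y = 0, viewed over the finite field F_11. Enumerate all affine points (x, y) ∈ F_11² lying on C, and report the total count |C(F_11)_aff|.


Affine F_11-points: {(0, 0), (1, 1), (2, 4), (3, 0), (4, 7), (5, 7), (5, 10), (6, 3), (7, 7), (9, 0), (9, 6)}; count = 11.

For each of the 121 pairs (x, y) ∈ F_11², evaluate f(x, y) mod 11. Record the zeros.
  x = 0: [0↦0, 1↦6, 2↦6, 3↦1, 4↦3, 5↦2, 6↦10, 7↦6, 8↦2, 9↦10, 10↦9]  zeros at y ∈ {0}
  x = 1: [0↦10, 1↦0, 2↦10, 3↦8, 4↦6, 5↦5, 6↦6, 7↦10, 8↦7, 9↦9, 10↦6]  zeros at y ∈ {1}
  x = 2: [0↦6, 1↦6, 2↦8, 3↦2, 4↦0, 5↦3, 6↦1, 7↦6, 8↦8, 9↦8, 10↦7]  zeros at y ∈ {4}
  x = 3: [0↦0, 1↦3, 2↦1, 3↦6, 4↦8, 5↦8, 6↦7, 7↦6, 8↦6, 9↦8, 10↦2]  zeros at y ∈ {0}
  x = 4: [0↦4, 1↦3, 2↦1, 3↦10, 4↦9, 5↦10, 6↦3, 7↦0, 8↦2, 9↦10, 10↦3]  zeros at y ∈ {7}
  x = 5: [0↦8, 1↦7, 2↦9, 3↦4, 4↦4, 5↦10, 6↦1, 7↦0, 8↦8, 9↦4, 10↦0]  zeros at y ∈ {7, 10}
  x = 6: [0↦2, 1↦5, 2↦4, 3↦0, 4↦5, 5↦9, 6↦2, 7↦7, 8↦3, 9↦2, 10↦5]  zeros at y ∈ {3}
  x = 7: [0↦9, 1↦9, 2↦9, 3↦10, 4↦2, 5↦8, 6↦7, 7↦0, 8↦10, 9↦5, 10↦8]  zeros at y ∈ {7}
  x = 8: [0↦8, 1↦9, 2↦3, 3↦2, 4↦7, 5↦8, 6↦6, 7↦2, 8↦8, 9↦3, 10↦10]  zeros at y ∈ ∅
  x = 9: [0↦0, 1↦6, 2↦9, 3↦10, 4↦10, 5↦10, 6↦0, 7↦3, 8↦9, 9↦8, 10↦1]  zeros at y ∈ {0, 6}
  x = 10: [0↦8, 1↦1, 2↦6, 3↦2, 4↦1, 5↦4, 6↦1, 7↦4, 8↦3, 9↦10, 10↦4]  zeros at y ∈ ∅
Collecting zeros: affine points = {(0, 0), (1, 1), (2, 4), (3, 0), (4, 7), (5, 7), (5, 10), (6, 3), (7, 7), (9, 0), (9, 6)}.
Total count |C(F_11)_aff| = 11.


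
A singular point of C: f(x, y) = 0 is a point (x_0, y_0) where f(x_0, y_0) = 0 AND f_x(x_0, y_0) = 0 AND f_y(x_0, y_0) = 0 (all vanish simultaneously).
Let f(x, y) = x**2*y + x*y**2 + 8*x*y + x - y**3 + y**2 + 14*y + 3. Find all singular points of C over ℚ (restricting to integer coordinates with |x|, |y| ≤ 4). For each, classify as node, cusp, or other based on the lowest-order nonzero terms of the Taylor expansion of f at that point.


Singular points: {(-3, -1)}; classification: node.

Compute partial derivatives:
  f_x = 2*x*y + y**2 + 8*y + 1.
  f_y = x**2 + 2*x*y + 8*x - 3*y**2 + 2*y + 14.
Scan x_0 ∈ {−4, ..., 4}. For each x_0, f_y(x_0, y) is a polynomial in y; find its integer roots y ∈ {−4, ..., 4}, then test f_x and f at those candidates.
  x = -4: f_y(-4, y) = -3*y**2 - 6*y - 2; no integer root y with |y| ≤ 4.
  x = -3: f_y(-3, y) = -3*y**2 - 4*y - 1; vanishes at y ∈ {-1}. (-3, -1): f_x = 0, f = 0 — SINGULAR.
  x = -2: f_y(-2, y) = -3*y**2 - 2*y + 2; no integer root y with |y| ≤ 4.
  x = -1: f_y(-1, y) = 7 - 3*y**2; no integer root y with |y| ≤ 4.
  x = 0: f_y(0, y) = -3*y**2 + 2*y + 14; no integer root y with |y| ≤ 4.
  x = 1: f_y(1, y) = -3*y**2 + 4*y + 23; no integer root y with |y| ≤ 4.
  x = 2: f_y(2, y) = -3*y**2 + 6*y + 34; no integer root y with |y| ≤ 4.
  x = 3: f_y(3, y) = -3*y**2 + 8*y + 47; no integer root y with |y| ≤ 4.
  x = 4: f_y(4, y) = -3*y**2 + 10*y + 62; no integer root y with |y| ≤ 4.
Only singular point on the grid: (-3, -1).
Classify: substitute x = -3 + u, y = -1 + v and expand: f = u**2*v - u**2 + u*v**2 - v**3 + v**2.
No constant or linear terms (consistent with a singular point). Quadratic part: -u**2 + v**2. Cubic part: u**2*v + u*v**2 - v**3.
The quadratic part v**2 - u**2 = (v − u)(v + u) splits into two distinct linear factors, so there are two distinct tangent lines y − -1 = ±(x − -3) — this is a node (ordinary double point).
Classification: node.


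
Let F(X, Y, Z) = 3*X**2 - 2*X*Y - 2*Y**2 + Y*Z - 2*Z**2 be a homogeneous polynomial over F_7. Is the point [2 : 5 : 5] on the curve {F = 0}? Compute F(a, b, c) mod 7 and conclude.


F(2,5,5) ≡ 1 (mod 7); P is NOT on the curve.

Evaluate F(2, 5, 5) term-by-term (mod 7).
  3*X**2 ↦ 3·4·1·1 = 12
  -2*X*Y ↦ -2·2·5·1 = -20
  -2*Y**2 ↦ -2·1·25·1 = -50
  Y*Z ↦ 1·1·5·5 = 25
  -2*Z**2 ↦ -2·1·1·25 = -50
Sum: F(2, 5, 5) = (12) + (-20) + (-50) + (25) + (-50) = -83.
Reducing mod 7: -83 ≡ 1 (mod 7).
Since F(a, b, c) ≡ 1 ≠ 0 (mod 7), P does NOT lie on the curve.


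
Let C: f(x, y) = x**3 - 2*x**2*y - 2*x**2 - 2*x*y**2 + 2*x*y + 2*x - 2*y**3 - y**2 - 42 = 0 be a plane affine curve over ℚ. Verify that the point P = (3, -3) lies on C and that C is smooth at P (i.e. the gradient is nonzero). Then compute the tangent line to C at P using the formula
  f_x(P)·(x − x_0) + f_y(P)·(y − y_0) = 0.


Tangent line at P: 29*x - 24*y - 159 = 0.

Step 1: f(3, -3) = 0, so P lies on C.
Step 2: partial derivatives
  f_x(x, y) = 3*x**2 - 4*x*y - 4*x - 2*y**2 + 2*y + 2, f_y(x, y) = -2*x**2 - 4*x*y + 2*x - 6*y**2 - 2*y.
  f_x(P) = 29, f_y(P) = -24 (gradient nonzero, so P is smooth).
Step 3: tangent line at P: 29·(x − 3) + -24·(y − -3) = 0.
Expanding: 29*x - 24*y - 159 = 0.


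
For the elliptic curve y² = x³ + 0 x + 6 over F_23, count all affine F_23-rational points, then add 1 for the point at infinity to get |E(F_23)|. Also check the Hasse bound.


Affine points = {(0, 11), (0, 12), (4, 1), (4, 22), (5, 4), (5, 19), (7, 2), (7, 21), (8, 9), (8, 14), (11, 7), (11, 16), (12, 3), (12, 20), (13, 8), (13, 15), (14, 6), (14, 17), (15, 0), (16, 10), (16, 13), (20, 5), (20, 18)}; affine count = 23; |E(F_23)| = 24.

Discriminant check: Δ ∝ 4a³ + 27b² = 4·0³ + 27·6² = 4·0 + 27·36 ≡ 6 (mod 23). Nonzero ⇒ E is nonsingular.
For each x ∈ F_23, compute rhs = x³ + 0·x + 6 mod 23, then count y ∈ F_23 with y² ≡ rhs.
  x = 0: rhs = 6, matching y values: 11, 12 (2 points).
  x = 1: rhs = 7, matching y values: none (0 points).
  x = 2: rhs = 14, matching y values: none (0 points).
  x = 3: rhs = 10, matching y values: none (0 points).
  x = 4: rhs = 1, matching y values: 1, 22 (2 points).
  x = 5: rhs = 16, matching y values: 4, 19 (2 points).
  x = 6: rhs = 15, matching y values: none (0 points).
  x = 7: rhs = 4, matching y values: 2, 21 (2 points).
  x = 8: rhs = 12, matching y values: 9, 14 (2 points).
  x = 9: rhs = 22, matching y values: none (0 points).
  x = 10: rhs = 17, matching y values: none (0 points).
  x = 11: rhs = 3, matching y values: 7, 16 (2 points).
  x = 12: rhs = 9, matching y values: 3, 20 (2 points).
  x = 13: rhs = 18, matching y values: 8, 15 (2 points).
  x = 14: rhs = 13, matching y values: 6, 17 (2 points).
  x = 15: rhs = 0, matching y values: 0 (1 points).
  x = 16: rhs = 8, matching y values: 10, 13 (2 points).
  x = 17: rhs = 20, matching y values: none (0 points).
  x = 18: rhs = 19, matching y values: none (0 points).
  x = 19: rhs = 11, matching y values: none (0 points).
  x = 20: rhs = 2, matching y values: 5, 18 (2 points).
  x = 21: rhs = 21, matching y values: none (0 points).
  x = 22: rhs = 5, matching y values: none (0 points).
Total affine count: 23.
Full point count |E(F_23)| = 23 + 1 = 24.
Hasse bound: |24 − (23+1)| = |0| = 0 ≤ 2√23 ≈ 9.5917 ✓.


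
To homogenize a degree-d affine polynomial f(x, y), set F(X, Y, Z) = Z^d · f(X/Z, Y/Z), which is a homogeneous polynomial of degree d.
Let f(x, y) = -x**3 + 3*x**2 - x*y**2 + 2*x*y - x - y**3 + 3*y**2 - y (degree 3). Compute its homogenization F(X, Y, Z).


F(X, Y, Z) = -X**3 + 3*X**2*Z - X*Y**2 + 2*X*Y*Z - X*Z**2 - Y**3 + 3*Y**2*Z - Y*Z**2

deg(f) = 3.
Substitute x = X/Z, y = Y/Z into f, then multiply by Z^3.
  monomial -1·x^3·y^0 ↦ -1·X^3·Y^0·Z^0.
  monomial 3·x^2·y^0 ↦ 3·X^2·Y^0·Z^1.
  monomial -1·x^1·y^2 ↦ -1·X^1·Y^2·Z^0.
  monomial 2·x^1·y^1 ↦ 2·X^1·Y^1·Z^1.
  monomial -1·x^1·y^0 ↦ -1·X^1·Y^0·Z^2.
  monomial -1·x^0·y^3 ↦ -1·X^0·Y^3·Z^0.
  monomial 3·x^0·y^2 ↦ 3·X^0·Y^2·Z^1.
  monomial -1·x^0·y^1 ↦ -1·X^0·Y^1·Z^2.
Collecting: F(X, Y, Z) = -X**3 + 3*X**2*Z - X*Y**2 + 2*X*Y*Z - X*Z**2 - Y**3 + 3*Y**2*Z - Y*Z**2.


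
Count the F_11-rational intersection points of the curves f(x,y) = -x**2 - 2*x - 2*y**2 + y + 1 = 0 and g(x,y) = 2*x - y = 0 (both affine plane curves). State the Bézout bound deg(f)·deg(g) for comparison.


Common zeros: {(4, 8), (7, 3)}; count = 2; Bézout bound = 2.

deg(f) = 2, deg(g) = 1, so Bézout bound = 2.
Scan x ∈ F_11. For each x, list the y ∈ F_11 with f(x, y) ≡ 0 and those with g(x, y) ≡ 0 (mod 11); the common zeros in that column are the intersection.
  x = 0: f ≡ 0 at y ∈ {1, 5}; g ≡ 0 at y ∈ {0}; common: ∅.
  x = 1: f ≡ 0 at y ∈ ∅; g ≡ 0 at y ∈ {2}; common: ∅.
  x = 2: f ≡ 0 at y ∈ {3}; g ≡ 0 at y ∈ {4}; common: ∅.
  x = 3: f ≡ 0 at y ∈ ∅; g ≡ 0 at y ∈ {6}; common: ∅.
  x = 4: f ≡ 0 at y ∈ {8, 9}; g ≡ 0 at y ∈ {8}; common: {8}.
  x = 5: f ≡ 0 at y ∈ {8, 9}; g ≡ 0 at y ∈ {10}; common: ∅.
  x = 6: f ≡ 0 at y ∈ ∅; g ≡ 0 at y ∈ {1}; common: ∅.
  x = 7: f ≡ 0 at y ∈ {3}; g ≡ 0 at y ∈ {3}; common: {3}.
  x = 8: f ≡ 0 at y ∈ ∅; g ≡ 0 at y ∈ {5}; common: ∅.
  x = 9: f ≡ 0 at y ∈ {1, 5}; g ≡ 0 at y ∈ {7}; common: ∅.
  x = 10: f ≡ 0 at y ∈ ∅; g ≡ 0 at y ∈ {9}; common: ∅.
Collecting: common zeros = {(4, 8), (7, 3)}, so the count is 2.
Comparison with the Bézout bound: 2 ≤ 2 = deg(f)·deg(g), as expected for curves with no common component (the bound is attained).


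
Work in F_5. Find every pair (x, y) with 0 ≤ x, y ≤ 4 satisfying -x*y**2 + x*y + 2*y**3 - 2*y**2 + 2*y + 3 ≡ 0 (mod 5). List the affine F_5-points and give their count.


Affine F_5-points: {(0, 1), (0, 2), (0, 3), (1, 1), (1, 4), (2, 1), (3, 1), (4, 1)}; count = 8.

For each of the 25 pairs (x, y) ∈ F_5², evaluate f(x, y) mod 5. Record the zeros.
  x = 0: [0↦3, 1↦0, 2↦0, 3↦0, 4↦2]  zeros at y ∈ {1, 2, 3}
  x = 1: [0↦3, 1↦0, 2↦3, 3↦4, 4↦0]  zeros at y ∈ {1, 4}
  x = 2: [0↦3, 1↦0, 2↦1, 3↦3, 4↦3]  zeros at y ∈ {1}
  x = 3: [0↦3, 1↦0, 2↦4, 3↦2, 4↦1]  zeros at y ∈ {1}
  x = 4: [0↦3, 1↦0, 2↦2, 3↦1, 4↦4]  zeros at y ∈ {1}
Collecting zeros: affine points = {(0, 1), (0, 2), (0, 3), (1, 1), (1, 4), (2, 1), (3, 1), (4, 1)}.
Total count |C(F_5)_aff| = 8.


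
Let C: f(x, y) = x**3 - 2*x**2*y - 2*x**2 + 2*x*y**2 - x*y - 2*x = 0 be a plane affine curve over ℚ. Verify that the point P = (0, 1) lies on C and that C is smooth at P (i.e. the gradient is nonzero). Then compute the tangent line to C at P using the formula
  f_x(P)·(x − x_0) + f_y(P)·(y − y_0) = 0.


Tangent line at P: -x = 0.

Step 1: f(0, 1) = 0, so P lies on C.
Step 2: partial derivatives
  f_x(x, y) = 3*x**2 - 4*x*y - 4*x + 2*y**2 - y - 2, f_y(x, y) = -2*x**2 + 4*x*y - x.
  f_x(P) = -1, f_y(P) = 0 (gradient nonzero, so P is smooth).
Step 3: tangent line at P: -1·(x − 0) + 0·(y − 1) = 0.
Expanding: -x = 0.


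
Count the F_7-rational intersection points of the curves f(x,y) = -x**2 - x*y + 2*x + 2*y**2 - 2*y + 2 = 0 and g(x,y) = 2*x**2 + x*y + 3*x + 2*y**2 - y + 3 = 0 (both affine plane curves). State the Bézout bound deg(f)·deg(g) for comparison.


Common zeros: {(4, 5), (6, 3)}; count = 2; Bézout bound = 4.

deg(f) = 2, deg(g) = 2, so Bézout bound = 4.
Scan x ∈ F_7. For each x, list the y ∈ F_7 with f(x, y) ≡ 0 and those with g(x, y) ≡ 0 (mod 7); the common zeros in that column are the intersection.
  x = 0: f ≡ 0 at y ∈ {3, 5}; g ≡ 0 at y ∈ ∅; common: ∅.
  x = 1: f ≡ 0 at y ∈ ∅; g ≡ 0 at y ∈ ∅; common: ∅.
  x = 2: f ≡ 0 at y ∈ {1}; g ≡ 0 at y ∈ ∅; common: ∅.
  x = 3: f ≡ 0 at y ∈ ∅; g ≡ 0 at y ∈ {2, 4}; common: ∅.
  x = 4: f ≡ 0 at y ∈ {5}; g ≡ 0 at y ∈ {4, 5}; common: {5}.
  x = 5: f ≡ 0 at y ∈ ∅; g ≡ 0 at y ∈ {2, 3}; common: ∅.
  x = 6: f ≡ 0 at y ∈ {1, 3}; g ≡ 0 at y ∈ {3, 5}; common: {3}.
Collecting: common zeros = {(4, 5), (6, 3)}, so the count is 2.
Comparison with the Bézout bound: 2 ≤ 4 = deg(f)·deg(g), as expected for curves with no common component (the affine F_7-count falls short of the bound because intersections may lie at infinity, over extension fields, or carry multiplicity).


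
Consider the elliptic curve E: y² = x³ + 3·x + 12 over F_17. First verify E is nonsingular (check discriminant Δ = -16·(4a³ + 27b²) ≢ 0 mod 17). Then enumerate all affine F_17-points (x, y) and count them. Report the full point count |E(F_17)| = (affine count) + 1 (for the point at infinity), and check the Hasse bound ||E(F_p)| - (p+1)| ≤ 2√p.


Affine points = {(1, 4), (1, 13), (2, 3), (2, 14), (5, 4), (5, 13), (6, 5), (6, 12), (7, 6), (7, 11), (8, 2), (8, 15), (11, 4), (11, 13), (12, 5), (12, 12), (13, 2), (13, 15), (15, 7), (15, 10), (16, 5), (16, 12)}; affine count = 22; |E(F_17)| = 23.

Discriminant check: Δ ∝ 4a³ + 27b² = 4·3³ + 27·12² = 4·27 + 27·144 ≡ 1 (mod 17). Nonzero ⇒ E is nonsingular.
For each x ∈ F_17, compute rhs = x³ + 3·x + 12 mod 17, then count y ∈ F_17 with y² ≡ rhs.
  x = 0: rhs = 12, matching y values: none (0 points).
  x = 1: rhs = 16, matching y values: 4, 13 (2 points).
  x = 2: rhs = 9, matching y values: 3, 14 (2 points).
  x = 3: rhs = 14, matching y values: none (0 points).
  x = 4: rhs = 3, matching y values: none (0 points).
  x = 5: rhs = 16, matching y values: 4, 13 (2 points).
  x = 6: rhs = 8, matching y values: 5, 12 (2 points).
  x = 7: rhs = 2, matching y values: 6, 11 (2 points).
  x = 8: rhs = 4, matching y values: 2, 15 (2 points).
  x = 9: rhs = 3, matching y values: none (0 points).
  x = 10: rhs = 5, matching y values: none (0 points).
  x = 11: rhs = 16, matching y values: 4, 13 (2 points).
  x = 12: rhs = 8, matching y values: 5, 12 (2 points).
  x = 13: rhs = 4, matching y values: 2, 15 (2 points).
  x = 14: rhs = 10, matching y values: none (0 points).
  x = 15: rhs = 15, matching y values: 7, 10 (2 points).
  x = 16: rhs = 8, matching y values: 5, 12 (2 points).
Total affine count: 22.
Full point count |E(F_17)| = 22 + 1 = 23.
Hasse bound: |23 − (17+1)| = |5| = 5 ≤ 2√17 ≈ 8.2462 ✓.


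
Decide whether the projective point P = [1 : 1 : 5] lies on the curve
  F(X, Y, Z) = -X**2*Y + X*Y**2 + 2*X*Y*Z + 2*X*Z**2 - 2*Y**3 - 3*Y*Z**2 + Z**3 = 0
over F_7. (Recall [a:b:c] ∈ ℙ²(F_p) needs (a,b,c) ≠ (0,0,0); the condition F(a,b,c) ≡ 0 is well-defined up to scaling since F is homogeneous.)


F(1,1,5) ≡ 3 (mod 7); P is NOT on the curve.

Evaluate F(1, 1, 5) term-by-term (mod 7).
  -X**2*Y ↦ -1·1·1·1 = -1
  X*Y**2 ↦ 1·1·1·1 = 1
  2*X*Y*Z ↦ 2·1·1·5 = 10
  2*X*Z**2 ↦ 2·1·1·25 = 50
  -2*Y**3 ↦ -2·1·1·1 = -2
  -3*Y*Z**2 ↦ -3·1·1·25 = -75
  Z**3 ↦ 1·1·1·125 = 125
Sum: F(1, 1, 5) = (-1) + (1) + (10) + (50) + (-2) + (-75) + (125) = 108.
Reducing mod 7: 108 ≡ 3 (mod 7).
Since F(a, b, c) ≡ 3 ≠ 0 (mod 7), P does NOT lie on the curve.


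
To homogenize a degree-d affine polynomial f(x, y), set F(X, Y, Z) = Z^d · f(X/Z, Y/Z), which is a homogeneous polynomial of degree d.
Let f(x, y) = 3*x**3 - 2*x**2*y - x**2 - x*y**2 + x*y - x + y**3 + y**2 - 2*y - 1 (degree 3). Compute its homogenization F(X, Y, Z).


F(X, Y, Z) = 3*X**3 - 2*X**2*Y - X**2*Z - X*Y**2 + X*Y*Z - X*Z**2 + Y**3 + Y**2*Z - 2*Y*Z**2 - Z**3

deg(f) = 3.
Substitute x = X/Z, y = Y/Z into f, then multiply by Z^3.
  monomial 3·x^3·y^0 ↦ 3·X^3·Y^0·Z^0.
  monomial -2·x^2·y^1 ↦ -2·X^2·Y^1·Z^0.
  monomial -1·x^2·y^0 ↦ -1·X^2·Y^0·Z^1.
  monomial -1·x^1·y^2 ↦ -1·X^1·Y^2·Z^0.
  monomial 1·x^1·y^1 ↦ 1·X^1·Y^1·Z^1.
  monomial -1·x^1·y^0 ↦ -1·X^1·Y^0·Z^2.
  monomial 1·x^0·y^3 ↦ 1·X^0·Y^3·Z^0.
  monomial 1·x^0·y^2 ↦ 1·X^0·Y^2·Z^1.
  monomial -2·x^0·y^1 ↦ -2·X^0·Y^1·Z^2.
  monomial -1·x^0·y^0 ↦ -1·X^0·Y^0·Z^3.
Collecting: F(X, Y, Z) = 3*X**3 - 2*X**2*Y - X**2*Z - X*Y**2 + X*Y*Z - X*Z**2 + Y**3 + Y**2*Z - 2*Y*Z**2 - Z**3.


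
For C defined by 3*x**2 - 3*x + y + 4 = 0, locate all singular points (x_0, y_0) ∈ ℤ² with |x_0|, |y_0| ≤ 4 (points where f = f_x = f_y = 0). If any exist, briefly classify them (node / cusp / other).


No singular points in the scanned grid; C is smooth there.

Compute partial derivatives:
  f_x = 6*x - 3.
  f_y = 1.
f_y = 1 is a nonzero constant, so f_y never vanishes: no point (x, y) can satisfy f = f_x = f_y = 0. In particular no (x, y) ∈ {−4, ..., 4}² is singular; the curve is smooth.


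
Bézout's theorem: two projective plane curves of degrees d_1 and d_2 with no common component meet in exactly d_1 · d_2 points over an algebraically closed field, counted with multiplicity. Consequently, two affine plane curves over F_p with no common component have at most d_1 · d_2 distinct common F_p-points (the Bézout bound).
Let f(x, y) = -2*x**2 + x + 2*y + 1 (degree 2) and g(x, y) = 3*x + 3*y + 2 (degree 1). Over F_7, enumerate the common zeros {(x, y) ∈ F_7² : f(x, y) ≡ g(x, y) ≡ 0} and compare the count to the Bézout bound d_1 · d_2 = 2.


Common zeros: ∅; count = 0; Bézout bound = 2.

deg(f) = 2, deg(g) = 1, so Bézout bound = 2.
Scan x ∈ F_7. For each x, list the y ∈ F_7 with f(x, y) ≡ 0 and those with g(x, y) ≡ 0 (mod 7); the common zeros in that column are the intersection.
  x = 0: f ≡ 0 at y ∈ {3}; g ≡ 0 at y ∈ {4}; common: ∅.
  x = 1: f ≡ 0 at y ∈ {0}; g ≡ 0 at y ∈ {3}; common: ∅.
  x = 2: f ≡ 0 at y ∈ {6}; g ≡ 0 at y ∈ {2}; common: ∅.
  x = 3: f ≡ 0 at y ∈ {0}; g ≡ 0 at y ∈ {1}; common: ∅.
  x = 4: f ≡ 0 at y ∈ {3}; g ≡ 0 at y ∈ {0}; common: ∅.
  x = 5: f ≡ 0 at y ∈ {1}; g ≡ 0 at y ∈ {6}; common: ∅.
  x = 6: f ≡ 0 at y ∈ {1}; g ≡ 0 at y ∈ {5}; common: ∅.
Collecting: common zeros = ∅, so the count is 0.
Comparison with the Bézout bound: 0 ≤ 2 = deg(f)·deg(g), as expected for curves with no common component (the affine F_7-count falls short of the bound because intersections may lie at infinity, over extension fields, or carry multiplicity).


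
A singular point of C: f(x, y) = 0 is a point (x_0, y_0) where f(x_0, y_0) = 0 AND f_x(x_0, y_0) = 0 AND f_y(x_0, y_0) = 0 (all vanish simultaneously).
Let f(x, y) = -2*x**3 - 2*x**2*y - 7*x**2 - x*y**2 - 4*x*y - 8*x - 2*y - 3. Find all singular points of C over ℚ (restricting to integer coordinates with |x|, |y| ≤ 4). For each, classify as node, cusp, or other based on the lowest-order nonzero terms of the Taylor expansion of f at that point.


Singular points: {(-1, 0)}; classification: node.

Compute partial derivatives:
  f_x = -6*x**2 - 4*x*y - 14*x - y**2 - 4*y - 8.
  f_y = -2*x**2 - 2*x*y - 4*x - 2.
Scan x_0 ∈ {−4, ..., 4}. For each x_0, f_y(x_0, y) is a polynomial in y; find its integer roots y ∈ {−4, ..., 4}, then test f_x and f at those candidates.
  x = -4: f_y(-4, y) = 8*y - 18; no integer root y with |y| ≤ 4.
  x = -3: f_y(-3, y) = 6*y - 8; no integer root y with |y| ≤ 4.
  x = -2: f_y(-2, y) = 4*y - 2; no integer root y with |y| ≤ 4.
  x = -1: f_y(-1, y) = 2*y; vanishes at y ∈ {0}. (-1, 0): f_x = 0, f = 0 — SINGULAR.
  x = 0: f_y(0, y) = -2; no integer root y with |y| ≤ 4.
  x = 1: f_y(1, y) = -2*y - 8; vanishes at y ∈ {-4}. (1, -4): f_x = -12 ≠ 0.
  x = 2: f_y(2, y) = -4*y - 18; no integer root y with |y| ≤ 4.
  x = 3: f_y(3, y) = -6*y - 32; no integer root y with |y| ≤ 4.
  x = 4: f_y(4, y) = -8*y - 50; no integer root y with |y| ≤ 4.
Only singular point on the grid: (-1, 0).
Classify: substitute x = -1 + u, y = 0 + v and expand: f = -2*u**3 - 2*u**2*v - u**2 - u*v**2 + v**2.
No constant or linear terms (consistent with a singular point). Quadratic part: -u**2 + v**2. Cubic part: -2*u**3 - 2*u**2*v - u*v**2.
The quadratic part v**2 - u**2 = (v − u)(v + u) splits into two distinct linear factors, so there are two distinct tangent lines y − 0 = ±(x − -1) — this is a node (ordinary double point).
Classification: node.


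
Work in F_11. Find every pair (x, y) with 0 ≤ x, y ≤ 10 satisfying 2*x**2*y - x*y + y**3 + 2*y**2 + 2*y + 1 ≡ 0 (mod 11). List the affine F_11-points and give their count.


Affine F_11-points: {(0, 10), (1, 3), (2, 2), (3, 4), (3, 7), (3, 9), (4, 2), (5, 3), (6, 10), (7, 6), (8, 8), (9, 8), (10, 6)}; count = 13.

For each of the 121 pairs (x, y) ∈ F_11², evaluate f(x, y) mod 11. Record the zeros.
  x = 0: [0↦1, 1↦6, 2↦10, 3↦8, 4↦6, 5↦10, 6↦4, 7↦5, 8↦8, 9↦8, 10↦0]  zeros at y ∈ {10}
  x = 1: [0↦1, 1↦7, 2↦1, 3↦0, 4↦10, 5↦4, 6↦10, 7↦1, 8↦5, 9↦6, 10↦10]  zeros at y ∈ {3}
  x = 2: [0↦1, 1↦1, 2↦0, 3↦4, 4↦8, 5↦7, 6↦7, 7↦3, 8↦1, 9↦7, 10↦5]  zeros at y ∈ {2}
  x = 3: [0↦1, 1↦10, 2↦7, 3↦9, 4↦0, 5↦8, 6↦6, 7↦0, 8↦7, 9↦0, 10↦7]  zeros at y ∈ {4, 7, 9}
  x = 4: [0↦1, 1↦1, 2↦0, 3↦4, 4↦8, 5↦7, 6↦7, 7↦3, 8↦1, 9↦7, 10↦5]  zeros at y ∈ {2}
  x = 5: [0↦1, 1↦7, 2↦1, 3↦0, 4↦10, 5↦4, 6↦10, 7↦1, 8↦5, 9↦6, 10↦10]  zeros at y ∈ {3}
  x = 6: [0↦1, 1↦6, 2↦10, 3↦8, 4↦6, 5↦10, 6↦4, 7↦5, 8↦8, 9↦8, 10↦0]  zeros at y ∈ {10}
  x = 7: [0↦1, 1↦9, 2↦5, 3↦6, 4↦7, 5↦3, 6↦0, 7↦4, 8↦10, 9↦2, 10↦8]  zeros at y ∈ {6}
  x = 8: [0↦1, 1↦5, 2↦8, 3↦5, 4↦2, 5↦5, 6↦9, 7↦9, 8↦0, 9↦10, 10↦1]  zeros at y ∈ {8}
  x = 9: [0↦1, 1↦5, 2↦8, 3↦5, 4↦2, 5↦5, 6↦9, 7↦9, 8↦0, 9↦10, 10↦1]  zeros at y ∈ {8}
  x = 10: [0↦1, 1↦9, 2↦5, 3↦6, 4↦7, 5↦3, 6↦0, 7↦4, 8↦10, 9↦2, 10↦8]  zeros at y ∈ {6}
Collecting zeros: affine points = {(0, 10), (1, 3), (2, 2), (3, 4), (3, 7), (3, 9), (4, 2), (5, 3), (6, 10), (7, 6), (8, 8), (9, 8), (10, 6)}.
Total count |C(F_11)_aff| = 13.


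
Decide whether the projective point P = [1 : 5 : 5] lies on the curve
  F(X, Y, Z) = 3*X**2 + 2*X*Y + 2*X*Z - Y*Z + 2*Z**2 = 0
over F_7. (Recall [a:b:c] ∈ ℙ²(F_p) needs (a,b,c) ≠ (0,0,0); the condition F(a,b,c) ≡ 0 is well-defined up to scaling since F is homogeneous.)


F(1,5,5) ≡ 6 (mod 7); P is NOT on the curve.

Evaluate F(1, 5, 5) term-by-term (mod 7).
  3*X**2 ↦ 3·1·1·1 = 3
  2*X*Y ↦ 2·1·5·1 = 10
  2*X*Z ↦ 2·1·1·5 = 10
  -Y*Z ↦ -1·1·5·5 = -25
  2*Z**2 ↦ 2·1·1·25 = 50
Sum: F(1, 5, 5) = (3) + (10) + (10) + (-25) + (50) = 48.
Reducing mod 7: 48 ≡ 6 (mod 7).
Since F(a, b, c) ≡ 6 ≠ 0 (mod 7), P does NOT lie on the curve.


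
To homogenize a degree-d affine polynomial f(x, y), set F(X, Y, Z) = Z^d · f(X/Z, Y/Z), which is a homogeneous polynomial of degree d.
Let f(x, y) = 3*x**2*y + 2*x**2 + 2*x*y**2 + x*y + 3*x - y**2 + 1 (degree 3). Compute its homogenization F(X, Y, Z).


F(X, Y, Z) = 3*X**2*Y + 2*X**2*Z + 2*X*Y**2 + X*Y*Z + 3*X*Z**2 - Y**2*Z + Z**3

deg(f) = 3.
Substitute x = X/Z, y = Y/Z into f, then multiply by Z^3.
  monomial 3·x^2·y^1 ↦ 3·X^2·Y^1·Z^0.
  monomial 2·x^2·y^0 ↦ 2·X^2·Y^0·Z^1.
  monomial 2·x^1·y^2 ↦ 2·X^1·Y^2·Z^0.
  monomial 1·x^1·y^1 ↦ 1·X^1·Y^1·Z^1.
  monomial 3·x^1·y^0 ↦ 3·X^1·Y^0·Z^2.
  monomial -1·x^0·y^2 ↦ -1·X^0·Y^2·Z^1.
  monomial 1·x^0·y^0 ↦ 1·X^0·Y^0·Z^3.
Collecting: F(X, Y, Z) = 3*X**2*Y + 2*X**2*Z + 2*X*Y**2 + X*Y*Z + 3*X*Z**2 - Y**2*Z + Z**3.


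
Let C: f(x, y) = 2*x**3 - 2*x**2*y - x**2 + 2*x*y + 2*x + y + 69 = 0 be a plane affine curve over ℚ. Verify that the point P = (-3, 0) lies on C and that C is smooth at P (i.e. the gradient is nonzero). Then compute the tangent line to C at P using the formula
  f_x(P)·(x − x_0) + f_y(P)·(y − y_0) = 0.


Tangent line at P: 62*x - 23*y + 186 = 0.

Step 1: f(-3, 0) = 0, so P lies on C.
Step 2: partial derivatives
  f_x(x, y) = 6*x**2 - 4*x*y - 2*x + 2*y + 2, f_y(x, y) = -2*x**2 + 2*x + 1.
  f_x(P) = 62, f_y(P) = -23 (gradient nonzero, so P is smooth).
Step 3: tangent line at P: 62·(x − -3) + -23·(y − 0) = 0.
Expanding: 62*x - 23*y + 186 = 0.


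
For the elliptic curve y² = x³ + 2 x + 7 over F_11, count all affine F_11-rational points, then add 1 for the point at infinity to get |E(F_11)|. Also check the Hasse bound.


Affine points = {(6, 2), (6, 9), (7, 1), (7, 10), (10, 2), (10, 9)}; affine count = 6; |E(F_11)| = 7.

Discriminant check: Δ ∝ 4a³ + 27b² = 4·2³ + 27·7² = 4·8 + 27·49 ≡ 2 (mod 11). Nonzero ⇒ E is nonsingular.
For each x ∈ F_11, compute rhs = x³ + 2·x + 7 mod 11, then count y ∈ F_11 with y² ≡ rhs.
  x = 0: rhs = 7, matching y values: none (0 points).
  x = 1: rhs = 10, matching y values: none (0 points).
  x = 2: rhs = 8, matching y values: none (0 points).
  x = 3: rhs = 7, matching y values: none (0 points).
  x = 4: rhs = 2, matching y values: none (0 points).
  x = 5: rhs = 10, matching y values: none (0 points).
  x = 6: rhs = 4, matching y values: 2, 9 (2 points).
  x = 7: rhs = 1, matching y values: 1, 10 (2 points).
  x = 8: rhs = 7, matching y values: none (0 points).
  x = 9: rhs = 6, matching y values: none (0 points).
  x = 10: rhs = 4, matching y values: 2, 9 (2 points).
Total affine count: 6.
Full point count |E(F_11)| = 6 + 1 = 7.
Hasse bound: |7 − (11+1)| = |-5| = 5 ≤ 2√11 ≈ 6.6332 ✓.


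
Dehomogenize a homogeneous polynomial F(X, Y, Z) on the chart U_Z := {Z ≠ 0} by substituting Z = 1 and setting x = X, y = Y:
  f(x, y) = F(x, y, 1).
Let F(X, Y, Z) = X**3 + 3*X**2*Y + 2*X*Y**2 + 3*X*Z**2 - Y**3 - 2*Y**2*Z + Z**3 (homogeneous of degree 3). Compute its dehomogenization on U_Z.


f(x, y) = x**3 + 3*x**2*y + 2*x*y**2 + 3*x - y**3 - 2*y**2 + 1

On U_Z we set Z = 1. Each monomial c·X^i·Y^j·Z^k in F becomes c·x^i·y^j·1^k = c·x^i·y^j.
Substituting Z = 1: F(X, Y, 1) = x**3 + 3*x**2*y + 2*x*y**2 + 3*x - y**3 - 2*y**2 + 1.
Note: deg(f) ≤ deg(F) = 3; strict inequality happens when F is divisible by Z (lost terms).


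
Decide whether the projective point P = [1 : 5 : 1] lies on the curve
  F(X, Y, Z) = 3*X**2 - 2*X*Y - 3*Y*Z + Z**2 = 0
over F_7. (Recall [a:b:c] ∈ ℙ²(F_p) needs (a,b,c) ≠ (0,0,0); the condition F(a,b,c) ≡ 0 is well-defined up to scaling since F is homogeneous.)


F(1,5,1) ≡ 0 (mod 7); P is on the curve.

Evaluate F(1, 5, 1) term-by-term (mod 7).
  3*X**2 ↦ 3·1·1·1 = 3
  -2*X*Y ↦ -2·1·5·1 = -10
  -3*Y*Z ↦ -3·1·5·1 = -15
  Z**2 ↦ 1·1·1·1 = 1
Sum: F(1, 5, 1) = (3) + (-10) + (-15) + (1) = -21.
Reducing mod 7: -21 ≡ 0 (mod 7).
Since F(a, b, c) ≡ 0 (mod 7), P lies on the curve.


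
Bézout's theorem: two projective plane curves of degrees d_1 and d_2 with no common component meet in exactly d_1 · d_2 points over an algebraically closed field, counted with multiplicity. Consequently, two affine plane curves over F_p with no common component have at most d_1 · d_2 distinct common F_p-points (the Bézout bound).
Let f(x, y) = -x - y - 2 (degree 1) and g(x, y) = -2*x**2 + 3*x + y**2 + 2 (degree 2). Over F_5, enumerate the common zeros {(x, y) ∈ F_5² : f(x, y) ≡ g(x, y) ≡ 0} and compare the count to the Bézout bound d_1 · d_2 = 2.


Common zeros: ∅; count = 0; Bézout bound = 2.

deg(f) = 1, deg(g) = 2, so Bézout bound = 2.
Scan x ∈ F_5. For each x, list the y ∈ F_5 with f(x, y) ≡ 0 and those with g(x, y) ≡ 0 (mod 5); the common zeros in that column are the intersection.
  x = 0: f ≡ 0 at y ∈ {3}; g ≡ 0 at y ∈ ∅; common: ∅.
  x = 1: f ≡ 0 at y ∈ {2}; g ≡ 0 at y ∈ ∅; common: ∅.
  x = 2: f ≡ 0 at y ∈ {1}; g ≡ 0 at y ∈ {0}; common: ∅.
  x = 3: f ≡ 0 at y ∈ {0}; g ≡ 0 at y ∈ ∅; common: ∅.
  x = 4: f ≡ 0 at y ∈ {4}; g ≡ 0 at y ∈ ∅; common: ∅.
Collecting: common zeros = ∅, so the count is 0.
Comparison with the Bézout bound: 0 ≤ 2 = deg(f)·deg(g), as expected for curves with no common component (the affine F_5-count falls short of the bound because intersections may lie at infinity, over extension fields, or carry multiplicity).


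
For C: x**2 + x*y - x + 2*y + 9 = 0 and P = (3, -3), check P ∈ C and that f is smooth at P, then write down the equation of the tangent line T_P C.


Tangent line at P: 2*x + 5*y + 9 = 0.

Step 1: f(3, -3) = 0, so P lies on C.
Step 2: partial derivatives
  f_x(x, y) = 2*x + y - 1, f_y(x, y) = x + 2.
  f_x(P) = 2, f_y(P) = 5 (gradient nonzero, so P is smooth).
Step 3: tangent line at P: 2·(x − 3) + 5·(y − -3) = 0.
Expanding: 2*x + 5*y + 9 = 0.


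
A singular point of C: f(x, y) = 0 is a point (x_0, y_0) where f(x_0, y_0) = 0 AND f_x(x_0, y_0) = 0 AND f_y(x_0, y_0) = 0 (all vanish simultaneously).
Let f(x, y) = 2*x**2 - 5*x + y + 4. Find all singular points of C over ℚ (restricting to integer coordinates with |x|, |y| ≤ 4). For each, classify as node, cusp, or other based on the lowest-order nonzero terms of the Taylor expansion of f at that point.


No singular points in the scanned grid; C is smooth there.

Compute partial derivatives:
  f_x = 4*x - 5.
  f_y = 1.
f_y = 1 is a nonzero constant, so f_y never vanishes: no point (x, y) can satisfy f = f_x = f_y = 0. In particular no (x, y) ∈ {−4, ..., 4}² is singular; the curve is smooth.


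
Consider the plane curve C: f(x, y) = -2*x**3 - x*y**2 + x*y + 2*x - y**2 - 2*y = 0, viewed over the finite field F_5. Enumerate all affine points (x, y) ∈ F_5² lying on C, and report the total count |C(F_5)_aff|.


Affine F_5-points: {(0, 0), (0, 3), (1, 0), (1, 2), (2, 1), (2, 4), (4, 0)}; count = 7.

For each of the 25 pairs (x, y) ∈ F_5², evaluate f(x, y) mod 5. Record the zeros.
  x = 0: [0↦0, 1↦2, 2↦2, 3↦0, 4↦1]  zeros at y ∈ {0, 3}
  x = 1: [0↦0, 1↦2, 2↦0, 3↦4, 4↦4]  zeros at y ∈ {0, 2}
  x = 2: [0↦3, 1↦0, 2↦1, 3↦1, 4↦0]  zeros at y ∈ {1, 4}
  x = 3: [0↦2, 1↦4, 2↦3, 3↦4, 4↦2]  zeros at y ∈ ∅
  x = 4: [0↦0, 1↦2, 2↦4, 3↦1, 4↦3]  zeros at y ∈ {0}
Collecting zeros: affine points = {(0, 0), (0, 3), (1, 0), (1, 2), (2, 1), (2, 4), (4, 0)}.
Total count |C(F_5)_aff| = 7.


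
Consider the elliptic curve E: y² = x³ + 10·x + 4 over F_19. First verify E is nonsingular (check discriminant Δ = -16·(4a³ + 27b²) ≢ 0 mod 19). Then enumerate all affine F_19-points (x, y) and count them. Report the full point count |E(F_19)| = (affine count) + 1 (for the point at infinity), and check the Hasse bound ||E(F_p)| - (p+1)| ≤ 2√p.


Affine points = {(0, 2), (0, 17), (3, 2), (3, 17), (8, 8), (8, 11), (9, 5), (9, 14), (11, 1), (11, 18), (12, 3), (12, 16), (14, 0), (16, 2), (16, 17)}; affine count = 15; |E(F_19)| = 16.

Discriminant check: Δ ∝ 4a³ + 27b² = 4·10³ + 27·4² = 4·1000 + 27·16 ≡ 5 (mod 19). Nonzero ⇒ E is nonsingular.
For each x ∈ F_19, compute rhs = x³ + 10·x + 4 mod 19, then count y ∈ F_19 with y² ≡ rhs.
  x = 0: rhs = 4, matching y values: 2, 17 (2 points).
  x = 1: rhs = 15, matching y values: none (0 points).
  x = 2: rhs = 13, matching y values: none (0 points).
  x = 3: rhs = 4, matching y values: 2, 17 (2 points).
  x = 4: rhs = 13, matching y values: none (0 points).
  x = 5: rhs = 8, matching y values: none (0 points).
  x = 6: rhs = 14, matching y values: none (0 points).
  x = 7: rhs = 18, matching y values: none (0 points).
  x = 8: rhs = 7, matching y values: 8, 11 (2 points).
  x = 9: rhs = 6, matching y values: 5, 14 (2 points).
  x = 10: rhs = 2, matching y values: none (0 points).
  x = 11: rhs = 1, matching y values: 1, 18 (2 points).
  x = 12: rhs = 9, matching y values: 3, 16 (2 points).
  x = 13: rhs = 13, matching y values: none (0 points).
  x = 14: rhs = 0, matching y values: 0 (1 points).
  x = 15: rhs = 14, matching y values: none (0 points).
  x = 16: rhs = 4, matching y values: 2, 17 (2 points).
  x = 17: rhs = 14, matching y values: none (0 points).
  x = 18: rhs = 12, matching y values: none (0 points).
Total affine count: 15.
Full point count |E(F_19)| = 15 + 1 = 16.
Hasse bound: |16 − (19+1)| = |-4| = 4 ≤ 2√19 ≈ 8.7178 ✓.


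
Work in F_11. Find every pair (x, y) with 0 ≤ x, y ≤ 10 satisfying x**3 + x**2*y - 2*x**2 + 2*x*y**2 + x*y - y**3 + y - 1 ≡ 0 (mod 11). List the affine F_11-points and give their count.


Affine F_11-points: {(0, 5), (1, 4), (2, 7), (6, 0), (8, 5), (10, 6)}; count = 6.

For each of the 121 pairs (x, y) ∈ F_11², evaluate f(x, y) mod 11. Record the zeros.
  x = 0: [0↦10, 1↦10, 2↦4, 3↦8, 4↦5, 5↦0, 6↦9, 7↦4, 8↦1, 9↦5, 10↦10]  zeros at y ∈ {5}
  x = 1: [0↦9, 1↦2, 2↦4, 3↦9, 4↦0, 5↦4, 6↦4, 7↦5, 8↦1, 9↦8, 10↦9]  zeros at y ∈ {4}
  x = 2: [0↦10, 1↦9, 2↦10, 3↦7, 4↦5, 5↦9, 6↦2, 7↦0, 8↦8, 9↦9, 10↦8]  zeros at y ∈ {7}
  x = 3: [0↦8, 1↦4, 2↦6, 3↦8, 4↦4, 5↦10, 6↦9, 7↦6, 8↦6, 9↦3, 10↦2]  zeros at y ∈ ∅
  x = 4: [0↦9, 1↦4, 2↦9, 3↦7, 4↦3, 5↦2, 6↦9, 7↦7, 8↦1, 9↦7, 10↦8]  zeros at y ∈ ∅
  x = 5: [0↦8, 1↦4, 2↦3, 3↦10, 4↦8, 5↦2, 6↦8, 7↦9, 8↦10, 9↦5, 10↦10]  zeros at y ∈ ∅
  x = 6: [0↦0, 1↦10, 2↦5, 3↦1, 4↦3, 5↦5, 6↦1, 7↦7, 8↦6, 9↦3, 10↦3]  zeros at y ∈ {0}
  x = 7: [0↦2, 1↦6, 2↦10, 3↦8, 4↦5, 5↦6, 6↦5, 7↦7, 8↦6, 9↦7, 10↦4]  zeros at y ∈ ∅
  x = 8: [0↦9, 1↦9, 2↦2, 3↦4, 4↦9, 5↦0, 6↦4, 7↦4, 8↦5, 9↦1, 10↦8]  zeros at y ∈ {5}
  x = 9: [0↦5, 1↦3, 2↦9, 3↦6, 4↦10, 5↦4, 6↦4, 7↦4, 8↦9, 9↦2, 10↦10]  zeros at y ∈ ∅
  x = 10: [0↦7, 1↦5, 2↦4, 3↦9, 4↦3, 5↦2, 6↦0, 7↦2, 8↦2, 9↦5, 10↦5]  zeros at y ∈ {6}
Collecting zeros: affine points = {(0, 5), (1, 4), (2, 7), (6, 0), (8, 5), (10, 6)}.
Total count |C(F_11)_aff| = 6.


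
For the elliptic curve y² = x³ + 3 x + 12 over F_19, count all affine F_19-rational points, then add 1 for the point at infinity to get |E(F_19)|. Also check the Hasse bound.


Affine points = {(1, 4), (1, 15), (2, 8), (2, 11), (5, 0), (8, 4), (8, 15), (10, 4), (10, 15), (12, 3), (12, 16), (13, 5), (13, 14), (14, 9), (14, 10), (17, 6), (17, 13)}; affine count = 17; |E(F_19)| = 18.

Discriminant check: Δ ∝ 4a³ + 27b² = 4·3³ + 27·12² = 4·27 + 27·144 ≡ 6 (mod 19). Nonzero ⇒ E is nonsingular.
For each x ∈ F_19, compute rhs = x³ + 3·x + 12 mod 19, then count y ∈ F_19 with y² ≡ rhs.
  x = 0: rhs = 12, matching y values: none (0 points).
  x = 1: rhs = 16, matching y values: 4, 15 (2 points).
  x = 2: rhs = 7, matching y values: 8, 11 (2 points).
  x = 3: rhs = 10, matching y values: none (0 points).
  x = 4: rhs = 12, matching y values: none (0 points).
  x = 5: rhs = 0, matching y values: 0 (1 points).
  x = 6: rhs = 18, matching y values: none (0 points).
  x = 7: rhs = 15, matching y values: none (0 points).
  x = 8: rhs = 16, matching y values: 4, 15 (2 points).
  x = 9: rhs = 8, matching y values: none (0 points).
  x = 10: rhs = 16, matching y values: 4, 15 (2 points).
  x = 11: rhs = 8, matching y values: none (0 points).
  x = 12: rhs = 9, matching y values: 3, 16 (2 points).
  x = 13: rhs = 6, matching y values: 5, 14 (2 points).
  x = 14: rhs = 5, matching y values: 9, 10 (2 points).
  x = 15: rhs = 12, matching y values: none (0 points).
  x = 16: rhs = 14, matching y values: none (0 points).
  x = 17: rhs = 17, matching y values: 6, 13 (2 points).
  x = 18: rhs = 8, matching y values: none (0 points).
Total affine count: 17.
Full point count |E(F_19)| = 17 + 1 = 18.
Hasse bound: |18 − (19+1)| = |-2| = 2 ≤ 2√19 ≈ 8.7178 ✓.


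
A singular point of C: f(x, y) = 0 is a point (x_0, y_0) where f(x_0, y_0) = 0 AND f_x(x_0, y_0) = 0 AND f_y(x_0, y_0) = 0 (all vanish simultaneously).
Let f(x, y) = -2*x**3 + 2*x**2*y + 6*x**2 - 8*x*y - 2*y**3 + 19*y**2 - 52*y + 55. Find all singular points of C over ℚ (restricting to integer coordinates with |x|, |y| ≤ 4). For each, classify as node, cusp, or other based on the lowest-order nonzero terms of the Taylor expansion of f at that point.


Singular points: {(2, 3)}; classification: cusp.

Compute partial derivatives:
  f_x = -6*x**2 + 4*x*y + 12*x - 8*y.
  f_y = 2*x**2 - 8*x - 6*y**2 + 38*y - 52.
Scan x_0 ∈ {−4, ..., 4}. For each x_0, f_y(x_0, y) is a polynomial in y; find its integer roots y ∈ {−4, ..., 4}, then test f_x and f at those candidates.
  x = -4: f_y(-4, y) = -6*y**2 + 38*y + 12; no integer root y with |y| ≤ 4.
  x = -3: f_y(-3, y) = -6*y**2 + 38*y - 10; no integer root y with |y| ≤ 4.
  x = -2: f_y(-2, y) = -6*y**2 + 38*y - 28; no integer root y with |y| ≤ 4.
  x = -1: f_y(-1, y) = -6*y**2 + 38*y - 42; no integer root y with |y| ≤ 4.
  x = 0: f_y(0, y) = -6*y**2 + 38*y - 52; vanishes at y ∈ {2}. (0, 2): f_x = -16 ≠ 0.
  x = 1: f_y(1, y) = -6*y**2 + 38*y - 58; no integer root y with |y| ≤ 4.
  x = 2: f_y(2, y) = -6*y**2 + 38*y - 60; vanishes at y ∈ {3}. (2, 3): f_x = 0, f = 0 — SINGULAR.
  x = 3: f_y(3, y) = -6*y**2 + 38*y - 58; no integer root y with |y| ≤ 4.
  x = 4: f_y(4, y) = -6*y**2 + 38*y - 52; vanishes at y ∈ {2}. (4, 2): f_x = -32 ≠ 0.
Only singular point on the grid: (2, 3).
Classify: substitute x = 2 + u, y = 3 + v and expand: f = -2*u**3 + 2*u**2*v - 2*v**3 + v**2.
No constant or linear terms (consistent with a singular point). Quadratic part: v**2. Cubic part: -2*u**3 + 2*u**2*v - 2*v**3.
The quadratic part v**2 is a perfect square, so there is a single (double) tangent line v = 0, i.e. y = 3. Restricting the cubic part to that line (v = 0) leaves -2*u**3 ≠ 0, so f is not divisible by v and the branch is v² ≈ 2*u**3 to lowest order — this is a cusp.
Classification: cusp.


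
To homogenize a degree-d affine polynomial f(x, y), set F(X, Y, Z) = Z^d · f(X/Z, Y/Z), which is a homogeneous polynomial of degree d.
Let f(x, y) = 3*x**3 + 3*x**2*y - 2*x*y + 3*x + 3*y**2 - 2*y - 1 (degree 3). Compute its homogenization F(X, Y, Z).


F(X, Y, Z) = 3*X**3 + 3*X**2*Y - 2*X*Y*Z + 3*X*Z**2 + 3*Y**2*Z - 2*Y*Z**2 - Z**3

deg(f) = 3.
Substitute x = X/Z, y = Y/Z into f, then multiply by Z^3.
  monomial 3·x^3·y^0 ↦ 3·X^3·Y^0·Z^0.
  monomial 3·x^2·y^1 ↦ 3·X^2·Y^1·Z^0.
  monomial -2·x^1·y^1 ↦ -2·X^1·Y^1·Z^1.
  monomial 3·x^1·y^0 ↦ 3·X^1·Y^0·Z^2.
  monomial 3·x^0·y^2 ↦ 3·X^0·Y^2·Z^1.
  monomial -2·x^0·y^1 ↦ -2·X^0·Y^1·Z^2.
  monomial -1·x^0·y^0 ↦ -1·X^0·Y^0·Z^3.
Collecting: F(X, Y, Z) = 3*X**3 + 3*X**2*Y - 2*X*Y*Z + 3*X*Z**2 + 3*Y**2*Z - 2*Y*Z**2 - Z**3.


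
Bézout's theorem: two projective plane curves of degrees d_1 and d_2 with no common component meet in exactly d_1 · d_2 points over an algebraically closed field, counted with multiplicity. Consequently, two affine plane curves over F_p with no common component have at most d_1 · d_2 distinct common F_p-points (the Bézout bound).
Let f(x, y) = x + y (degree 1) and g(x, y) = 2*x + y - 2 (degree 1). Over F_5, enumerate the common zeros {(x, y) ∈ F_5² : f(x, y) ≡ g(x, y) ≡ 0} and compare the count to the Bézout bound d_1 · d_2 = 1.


Common zeros: {(2, 3)}; count = 1; Bézout bound = 1.

deg(f) = 1, deg(g) = 1, so Bézout bound = 1.
Scan x ∈ F_5. For each x, list the y ∈ F_5 with f(x, y) ≡ 0 and those with g(x, y) ≡ 0 (mod 5); the common zeros in that column are the intersection.
  x = 0: f ≡ 0 at y ∈ {0}; g ≡ 0 at y ∈ {2}; common: ∅.
  x = 1: f ≡ 0 at y ∈ {4}; g ≡ 0 at y ∈ {0}; common: ∅.
  x = 2: f ≡ 0 at y ∈ {3}; g ≡ 0 at y ∈ {3}; common: {3}.
  x = 3: f ≡ 0 at y ∈ {2}; g ≡ 0 at y ∈ {1}; common: ∅.
  x = 4: f ≡ 0 at y ∈ {1}; g ≡ 0 at y ∈ {4}; common: ∅.
Collecting: common zeros = {(2, 3)}, so the count is 1.
Comparison with the Bézout bound: 1 ≤ 1 = deg(f)·deg(g), as expected for curves with no common component (the bound is attained).


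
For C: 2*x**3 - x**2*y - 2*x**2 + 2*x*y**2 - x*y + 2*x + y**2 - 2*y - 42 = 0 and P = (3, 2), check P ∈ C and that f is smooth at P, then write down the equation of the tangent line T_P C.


Tangent line at P: 38*x + 14*y - 142 = 0.

Step 1: f(3, 2) = 0, so P lies on C.
Step 2: partial derivatives
  f_x(x, y) = 6*x**2 - 2*x*y - 4*x + 2*y**2 - y + 2, f_y(x, y) = -x**2 + 4*x*y - x + 2*y - 2.
  f_x(P) = 38, f_y(P) = 14 (gradient nonzero, so P is smooth).
Step 3: tangent line at P: 38·(x − 3) + 14·(y − 2) = 0.
Expanding: 38*x + 14*y - 142 = 0.


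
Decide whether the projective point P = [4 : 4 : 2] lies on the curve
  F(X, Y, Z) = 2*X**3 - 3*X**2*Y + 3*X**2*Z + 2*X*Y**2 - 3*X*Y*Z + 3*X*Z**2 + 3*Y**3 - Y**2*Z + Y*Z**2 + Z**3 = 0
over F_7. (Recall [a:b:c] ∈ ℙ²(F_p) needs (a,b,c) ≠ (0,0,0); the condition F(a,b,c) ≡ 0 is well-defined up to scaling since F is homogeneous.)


F(4,4,2) ≡ 2 (mod 7); P is NOT on the curve.

Evaluate F(4, 4, 2) term-by-term (mod 7).
  2*X**3 ↦ 2·64·1·1 = 128
  -3*X**2*Y ↦ -3·16·4·1 = -192
  3*X**2*Z ↦ 3·16·1·2 = 96
  2*X*Y**2 ↦ 2·4·16·1 = 128
  -3*X*Y*Z ↦ -3·4·4·2 = -96
  3*X*Z**2 ↦ 3·4·1·4 = 48
  3*Y**3 ↦ 3·1·64·1 = 192
  -Y**2*Z ↦ -1·1·16·2 = -32
  Y*Z**2 ↦ 1·1·4·4 = 16
  Z**3 ↦ 1·1·1·8 = 8
Sum: F(4, 4, 2) = (128) + (-192) + (96) + (128) + (-96) + (48) + (192) + (-32) + (16) + (8) = 296.
Reducing mod 7: 296 ≡ 2 (mod 7).
Since F(a, b, c) ≡ 2 ≠ 0 (mod 7), P does NOT lie on the curve.
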